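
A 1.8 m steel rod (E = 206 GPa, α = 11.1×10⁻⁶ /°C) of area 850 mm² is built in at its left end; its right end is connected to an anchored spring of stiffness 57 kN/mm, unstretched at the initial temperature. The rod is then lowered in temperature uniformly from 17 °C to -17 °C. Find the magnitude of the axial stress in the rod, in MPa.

σ ≈ 28.7 MPa (tensile)

If the spring were absent the rod would shorten by αΔT L = 11.1×10⁻⁶ × 34 × 1800 = 0.6793 mm.
With a force P in the spring, the elastic change of the rod is PL/(AE) and that of the spring is P/k; compatibility requires their sum to equal δ_free.
So P = δ_free / [L/(AE) + 1/k] = 0.6793 / [ 1800/(850×206×10³) + 1/(57×10³) ].
P = 0.6793 / 2.782×10⁻⁵ = 24420 N.
σ = P/A = 24420/850 = 28.72 MPa.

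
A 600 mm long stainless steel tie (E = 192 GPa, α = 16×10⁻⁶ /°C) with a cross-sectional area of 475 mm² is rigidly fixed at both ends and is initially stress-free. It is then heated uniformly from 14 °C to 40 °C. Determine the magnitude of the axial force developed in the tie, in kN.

P ≈ 37.9 kN (compressive)

The ends cannot move, so σ = EαΔT = 192×10³ × 16×10⁻⁶ × 26 = 79.87 MPa.
Axial force P = σA = 79.87 × 475 = 37940 N = 37.94 kN, compressive.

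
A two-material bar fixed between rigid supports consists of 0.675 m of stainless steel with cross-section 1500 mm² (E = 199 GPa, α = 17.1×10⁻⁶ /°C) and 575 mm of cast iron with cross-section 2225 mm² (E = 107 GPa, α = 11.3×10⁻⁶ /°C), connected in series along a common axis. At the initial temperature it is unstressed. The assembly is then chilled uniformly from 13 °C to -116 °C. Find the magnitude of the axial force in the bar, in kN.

Free thermal contraction of the whole bar: Σ αᵢΔT Lᵢ = 17.1×10⁻⁶×129×675 + 11.3×10⁻⁶×129×575 = 2.327 mm.
Since the ends are fixed, an axial force P builds up, equal in every segment, with P · Σ Lᵢ/(AᵢEᵢ) = δ_free.
Σ Lᵢ/(AᵢEᵢ) = 675/(1500×199×10³) + 575/(2225×107×10³) = 4.677×10⁻⁶ mm/N.
Hence P = δ_free / Σ(L/AE) = 2.327/4.677×10⁻⁶ = 497.6 kN (tensile).

P ≈ 498 kN (tensile)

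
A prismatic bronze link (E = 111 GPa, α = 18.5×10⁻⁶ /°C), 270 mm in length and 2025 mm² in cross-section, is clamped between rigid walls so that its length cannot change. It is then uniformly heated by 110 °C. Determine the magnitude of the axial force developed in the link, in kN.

P ≈ 457 kN (compressive)

Full restraint means ε = 0, so the stress is σ = EαΔT = 111×10³ × 18.5×10⁻⁶ × 110 = 225.9 MPa.
Axial force P = σA = 225.9 × 2025 = 457400 N = 457.4 kN, compressive.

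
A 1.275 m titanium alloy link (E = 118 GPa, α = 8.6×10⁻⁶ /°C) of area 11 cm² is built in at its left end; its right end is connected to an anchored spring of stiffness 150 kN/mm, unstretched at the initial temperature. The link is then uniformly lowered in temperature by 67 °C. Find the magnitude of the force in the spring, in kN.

P ≈ 44.6 kN

Free thermal contraction: δ_free = αΔT L = 8.6×10⁻⁶ × 67 × 1275 = 0.7347 mm.
Let P be the tensile force in the spring. The link extends elastically by PL/(AE) and the spring stretches by P/k; together these equal δ_free.
P [ L/(AE) + 1/k ] = δ_free → P [ 1275/(1100×118×10³) + 1/(150×10³) ] = 0.7347.
P = 0.7347 / 1.649×10⁻⁵ = 44550 N.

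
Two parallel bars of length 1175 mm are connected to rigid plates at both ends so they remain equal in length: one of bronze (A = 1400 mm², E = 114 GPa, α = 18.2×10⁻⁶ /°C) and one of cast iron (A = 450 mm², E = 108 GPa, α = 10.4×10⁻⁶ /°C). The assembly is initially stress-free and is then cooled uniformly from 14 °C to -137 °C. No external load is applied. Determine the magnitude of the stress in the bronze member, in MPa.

Both members must finish at the same length. With the larger α, the bronze tends to over-contract; the plates restrain it, putting the bronze in tension and the cast iron in compression. With no external load the two internal forces are equal and opposite, magnitude P.
Equating the net (thermal + elastic) strains gives |α₁ − α₂|·ΔT = P·[1/(A₁E₁) + 1/(A₂E₂)].
|α₁ − α₂|·ΔT = 7.8×10⁻⁶ × 151 = 0.001178.
1/(A₁E₁) + 1/(A₂E₂) = 1/(1400×114×10³) + 1/(450×108×10³) = 2.684×10⁻⁸ N⁻¹.
So P = 0.001178 / 2.684×10⁻⁸ = 43.88 kN.
σ_{bronze} = P/A₁ = 43880/1400 = 31.34 MPa, tensile.

σ ≈ 31.3 MPa (tensile)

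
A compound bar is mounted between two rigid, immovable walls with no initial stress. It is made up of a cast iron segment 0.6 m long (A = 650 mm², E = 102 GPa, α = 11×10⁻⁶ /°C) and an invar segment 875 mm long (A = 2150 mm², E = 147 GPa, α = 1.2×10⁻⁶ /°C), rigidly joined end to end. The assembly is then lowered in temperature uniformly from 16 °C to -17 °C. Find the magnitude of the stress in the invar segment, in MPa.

Free thermal contraction of the whole bar: Σ αᵢΔT Lᵢ = 11×10⁻⁶×33×600 + 1.2×10⁻⁶×33×875 = 0.2525 mm.
The walls prevent any net length change, so an axial force P (same in every segment) develops. Compatibility: P · Σ Lᵢ/(AᵢEᵢ) = δ_free.
The series flexibility is Σ Lᵢ/(AᵢEᵢ) = 600/(650×102×10³) + 875/(2150×147×10³) = 1.182×10⁻⁵ mm/N.
P = 0.2525 / 1.182×10⁻⁵ = 21360 N = 21.36 kN, tensile.
σ_{invar} = P / A = 21360 / 2150 = 9.935 MPa.

σ ≈ 9.94 MPa (tensile)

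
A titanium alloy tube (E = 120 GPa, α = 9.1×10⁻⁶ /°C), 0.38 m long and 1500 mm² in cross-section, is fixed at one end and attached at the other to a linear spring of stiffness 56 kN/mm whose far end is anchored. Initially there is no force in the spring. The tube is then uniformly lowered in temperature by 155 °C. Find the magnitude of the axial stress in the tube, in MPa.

σ ≈ 17.9 MPa (tensile)

The unrestrained thermal change is αΔT L = 9.1×10⁻⁶ × 155 × 380 = 0.536 mm.
With a force P in the spring, the elastic change of the tube is PL/(AE) and that of the spring is P/k; compatibility requires their sum to equal δ_free.
So P = δ_free / [L/(AE) + 1/k] = 0.536 / [ 380/(1500×120×10³) + 1/(56×10³) ].
P = 0.536 / 1.997×10⁻⁵ = 26840 N.
σ = P/A = 26840/1500 = 17.89 MPa.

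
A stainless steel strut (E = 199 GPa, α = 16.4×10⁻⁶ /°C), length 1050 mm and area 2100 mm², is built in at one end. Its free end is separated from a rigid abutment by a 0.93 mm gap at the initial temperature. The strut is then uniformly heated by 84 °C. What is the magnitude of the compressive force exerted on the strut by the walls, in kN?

P ≈ 206 kN

If the wall were absent the strut would grow by αΔT L = 16.4×10⁻⁶ × 84 × 1050 = 1.446 mm.
This exceeds the 0.93 mm gap, so the wall pushes back. The portion of expansion that must be recovered elastically is δ_free − gap = 1.446 − 0.93 = 0.5165 mm.
So σ = E(δ_free − g)/L = 199×10³ × 0.5165/1050 = 97.89 MPa.
Force on the wall = σA = 97.89 × 2100 mm² = 205.6 kN.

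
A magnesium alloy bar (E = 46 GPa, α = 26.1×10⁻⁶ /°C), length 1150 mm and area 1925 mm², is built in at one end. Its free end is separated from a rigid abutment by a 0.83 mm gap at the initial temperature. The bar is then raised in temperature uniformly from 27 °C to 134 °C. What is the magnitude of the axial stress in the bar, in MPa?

σ ≈ 95.3 MPa (compressive)

If the wall were absent the bar would grow by αΔT L = 26.1×10⁻⁶ × 107 × 1150 = 3.212 mm.
The gap closes (δ_free > 0.83 mm) and the wall then resists a further 3.212 − 0.83 = 2.382 mm of expansion.
So σ = E(δ_free − g)/L = 46×10³ × 2.382/1150 = 95.26 MPa.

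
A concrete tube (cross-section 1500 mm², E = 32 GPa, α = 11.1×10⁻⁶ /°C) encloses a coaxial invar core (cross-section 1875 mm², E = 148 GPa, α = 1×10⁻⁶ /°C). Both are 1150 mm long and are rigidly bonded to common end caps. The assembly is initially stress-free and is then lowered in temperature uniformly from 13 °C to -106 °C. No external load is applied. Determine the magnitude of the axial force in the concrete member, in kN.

The concrete has the larger α, so on cooling it would change length more than the invar if both were free. The rigid plates force a common final length, so the concrete is put into tension and the invar into compression, with equal and opposite forces P (no external load).
Equating the net (thermal + elastic) strains gives |α₁ − α₂|·ΔT = P·[1/(A₁E₁) + 1/(A₂E₂)].
|α₁ − α₂|·ΔT = 10.1×10⁻⁶ × 119 = 0.001202.
1/(A₁E₁) + 1/(A₂E₂) = 1/(1500×32×10³) + 1/(1875×148×10³) = 2.444×10⁻⁸ N⁻¹.
So P = 0.001202 / 2.444×10⁻⁸ = 49.18 kN.

P ≈ 49.2 kN (tensile in the concrete)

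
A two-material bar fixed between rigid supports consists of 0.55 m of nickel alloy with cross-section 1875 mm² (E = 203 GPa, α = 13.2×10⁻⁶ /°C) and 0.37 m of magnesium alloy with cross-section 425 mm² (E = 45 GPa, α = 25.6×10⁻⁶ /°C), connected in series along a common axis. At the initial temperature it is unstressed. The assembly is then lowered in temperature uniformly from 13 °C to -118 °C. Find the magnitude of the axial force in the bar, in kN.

P ≈ 105 kN (tensile)

Free thermal contraction of the whole bar: Σ αᵢΔT Lᵢ = 13.2×10⁻⁶×131×550 + 25.6×10⁻⁶×131×370 = 2.192 mm.
The rigid supports impose zero overall length change; the single axial force P common to all segments must satisfy P Σ Lᵢ/(AᵢEᵢ) = δ_free.
The series flexibility is Σ Lᵢ/(AᵢEᵢ) = 550/(1875×203×10³) + 370/(425×45×10³) = 2.079×10⁻⁵ mm/N.
So P = 2.192 / 2.079×10⁻⁵ = 105.4 kN, tensile.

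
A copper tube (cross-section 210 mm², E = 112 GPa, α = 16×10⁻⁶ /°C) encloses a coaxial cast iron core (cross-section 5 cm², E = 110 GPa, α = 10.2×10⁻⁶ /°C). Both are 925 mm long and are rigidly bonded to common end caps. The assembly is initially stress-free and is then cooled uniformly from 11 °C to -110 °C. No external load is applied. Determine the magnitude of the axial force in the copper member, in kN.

P ≈ 11.6 kN (tensile in the copper)

Equilibrium of a rigid end plate with no external load gives equal and opposite internal forces ±P in the two members. Since α_{copper} > α_{cast iron}, cooling drives the copper into tension and the cast iron into compression.
Compatibility of the two members (thermal + elastic change equal): (α₁ − α₂)ΔT = P·[1/(A₁E₁) + 1/(A₂E₂)].
|α₁ − α₂|·ΔT = 5.8×10⁻⁶ × 121 = 0.0007018.
1/(A₁E₁) + 1/(A₂E₂) = 1/(210×112×10³) + 1/(500×110×10³) = 6.07×10⁻⁸ N⁻¹.
So P = 0.0007018 / 6.07×10⁻⁸ = 11.56 kN.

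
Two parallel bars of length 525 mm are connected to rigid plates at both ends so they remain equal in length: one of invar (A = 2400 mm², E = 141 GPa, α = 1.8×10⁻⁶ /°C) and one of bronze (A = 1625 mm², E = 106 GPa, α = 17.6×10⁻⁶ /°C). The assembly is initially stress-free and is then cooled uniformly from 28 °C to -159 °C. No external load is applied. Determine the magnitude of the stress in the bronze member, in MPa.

Equilibrium of a rigid end plate with no external load gives equal and opposite internal forces ±P in the two members. Since α_{bronze} > α_{invar}, cooling drives the bronze into tension and the invar into compression.
Compatibility of the two members (thermal + elastic change equal): (α₁ − α₂)ΔT = P·[1/(A₁E₁) + 1/(A₂E₂)].
|α₁ − α₂|·ΔT = 15.8×10⁻⁶ × 187 = 0.002955.
1/(A₁E₁) + 1/(A₂E₂) = 1/(2400×141×10³) + 1/(1625×106×10³) = 8.761×10⁻⁹ N⁻¹.
P = 0.002955 / 8.761×10⁻⁹ = 337300 N = 337.3 kN.
σ_{bronze} = P/A₂ = 337300/1625 = 207.5 MPa, tensile.

σ ≈ 208 MPa (tensile)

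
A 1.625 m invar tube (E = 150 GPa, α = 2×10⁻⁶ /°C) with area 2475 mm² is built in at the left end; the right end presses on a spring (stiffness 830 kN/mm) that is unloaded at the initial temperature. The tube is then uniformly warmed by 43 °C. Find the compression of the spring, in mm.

δ ≈ 0.0302 mm

The unrestrained thermal change is αΔT L = 2×10⁻⁶ × 43 × 1625 = 0.1397 mm.
Let P be the compressive force at the spring. The tube shortens elastically by PL/(AE) and the spring compresses by P/k; together these equal δ_free.
P [ L/(AE) + 1/k ] = δ_free → P [ 1625/(2475×150×10³) + 1/(830×10³) ] = 0.1397.
P = 0.1397 / 5.582×10⁻⁶ = 25040 N.
Spring compression = P/k = 25040/(830×10³) = 0.03016 mm.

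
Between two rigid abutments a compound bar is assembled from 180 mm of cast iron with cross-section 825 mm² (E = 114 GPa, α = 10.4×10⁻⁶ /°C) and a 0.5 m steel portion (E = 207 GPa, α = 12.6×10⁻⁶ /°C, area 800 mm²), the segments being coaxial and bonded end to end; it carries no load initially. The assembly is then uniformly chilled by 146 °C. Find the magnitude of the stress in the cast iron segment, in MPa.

With the walls removed the bar would change length by δ_free = Σ αᵢΔT Lᵢ = 10.4×10⁻⁶×146×180 + 12.6×10⁻⁶×146×500 = 1.193 mm.
Since the ends are fixed, an axial force P builds up, equal in every segment, with P · Σ Lᵢ/(AᵢEᵢ) = δ_free.
Σ Lᵢ/(AᵢEᵢ) = 180/(825×114×10³) + 500/(800×207×10³) = 4.933×10⁻⁶ mm/N.
P = 1.193 / 4.933×10⁻⁶ = 241900 N = 241.9 kN, tensile.
σ_{cast iron} = P / A = 241900 / 825 = 293.2 MPa.

σ ≈ 293 MPa (tensile)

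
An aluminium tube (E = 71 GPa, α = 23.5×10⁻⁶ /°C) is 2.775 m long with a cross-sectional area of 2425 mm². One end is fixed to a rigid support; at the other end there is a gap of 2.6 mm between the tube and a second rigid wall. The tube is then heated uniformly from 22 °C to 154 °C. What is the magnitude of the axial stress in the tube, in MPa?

Unrestrained expansion: δ_free = αΔT L = 23.5×10⁻⁶ × 132 × 2775 = 8.608 mm.
This exceeds the 2.6 mm gap, so the wall pushes back. The portion of expansion that must be recovered elastically is δ_free − gap = 8.608 − 2.6 = 6.008 mm.
Compatibility: PL/(AE) = 6.008 mm, so σ = P/A = E × (6.008/2775) = 153.7 MPa.

σ ≈ 154 MPa (compressive)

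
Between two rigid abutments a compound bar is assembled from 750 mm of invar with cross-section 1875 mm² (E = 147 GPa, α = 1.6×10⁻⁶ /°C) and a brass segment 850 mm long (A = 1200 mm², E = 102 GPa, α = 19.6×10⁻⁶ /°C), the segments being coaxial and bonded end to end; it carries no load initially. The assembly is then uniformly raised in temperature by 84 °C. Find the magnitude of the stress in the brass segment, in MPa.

σ ≈ 129 MPa (compressive)

Free thermal expansion of the whole bar: Σ αᵢΔT Lᵢ = 1.6×10⁻⁶×84×750 + 19.6×10⁻⁶×84×850 = 1.5 mm.
The rigid supports impose zero overall length change; the single axial force P common to all segments must satisfy P Σ Lᵢ/(AᵢEᵢ) = δ_free.
The series flexibility is Σ Lᵢ/(AᵢEᵢ) = 750/(1875×147×10³) + 850/(1200×102×10³) = 9.666×10⁻⁶ mm/N.
So P = 1.5 / 9.666×10⁻⁶ = 155.2 kN, compressive.
σ_{brass} = P / A = 155200 / 1200 = 129.3 MPa.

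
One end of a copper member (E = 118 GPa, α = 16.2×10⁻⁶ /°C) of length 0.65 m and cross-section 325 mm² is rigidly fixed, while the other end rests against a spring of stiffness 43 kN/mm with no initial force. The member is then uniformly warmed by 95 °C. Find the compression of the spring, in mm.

δ ≈ 0.579 mm

Free thermal expansion: δ_free = αΔT L = 16.2×10⁻⁶ × 95 × 650 = 1 mm.
Let P be the compressive force at the spring. The member shortens elastically by PL/(AE) and the spring compresses by P/k; together these equal δ_free.
So P = δ_free / [L/(AE) + 1/k] = 1 / [ 650/(325×118×10³) + 1/(43×10³) ].
P = 1 / 4.02×10⁻⁵ = 24880 N.
Spring compression = P/k = 24880/(43×10³) = 0.5786 mm.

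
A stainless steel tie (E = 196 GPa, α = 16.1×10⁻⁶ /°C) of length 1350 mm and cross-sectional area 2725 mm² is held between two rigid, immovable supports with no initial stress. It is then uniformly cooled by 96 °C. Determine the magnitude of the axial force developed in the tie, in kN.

With zero net strain, σ = E·αΔT = 196 GPa × 16.1×10⁻⁶ × 96 = 302.9 MPa.
Axial force P = σA = 302.9 × 2725 = 825500 N = 825.5 kN, tensile.

P ≈ 826 kN (tensile)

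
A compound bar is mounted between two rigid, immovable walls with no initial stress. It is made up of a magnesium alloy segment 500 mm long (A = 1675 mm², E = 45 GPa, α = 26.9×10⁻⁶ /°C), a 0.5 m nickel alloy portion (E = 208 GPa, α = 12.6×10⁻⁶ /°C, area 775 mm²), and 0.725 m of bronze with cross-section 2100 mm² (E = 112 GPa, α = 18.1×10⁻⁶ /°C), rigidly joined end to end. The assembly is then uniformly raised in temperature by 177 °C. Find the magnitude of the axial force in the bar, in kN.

Free thermal expansion of the whole bar: Σ αᵢΔT Lᵢ = 26.9×10⁻⁶×177×500 + 12.6×10⁻⁶×177×500 + 18.1×10⁻⁶×177×725 = 5.818 mm.
The rigid supports impose zero overall length change; the single axial force P common to all segments must satisfy P Σ Lᵢ/(AᵢEᵢ) = δ_free.
The series flexibility is Σ Lᵢ/(AᵢEᵢ) = 500/(1675×45×10³) + 500/(775×208×10³) + 725/(2100×112×10³) = 1.282×10⁻⁵ mm/N.
So P = 5.818 / 1.282×10⁻⁵ = 453.9 kN, compressive.

P ≈ 454 kN (compressive)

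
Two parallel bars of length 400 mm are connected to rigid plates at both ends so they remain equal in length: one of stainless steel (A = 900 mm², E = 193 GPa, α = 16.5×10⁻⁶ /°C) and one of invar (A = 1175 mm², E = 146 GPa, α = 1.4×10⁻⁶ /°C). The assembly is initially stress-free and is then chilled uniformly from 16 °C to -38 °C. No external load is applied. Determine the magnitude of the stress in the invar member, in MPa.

Equilibrium of a rigid end plate with no external load gives equal and opposite internal forces ±P in the two members. Since α_{stainless steel} > α_{invar}, cooling drives the stainless steel into tension and the invar into compression.
Equating the net (thermal + elastic) strains gives |α₁ − α₂|·ΔT = P·[1/(A₁E₁) + 1/(A₂E₂)].
|α₁ − α₂|·ΔT = 15.1×10⁻⁶ × 54 = 0.0008154.
1/(A₁E₁) + 1/(A₂E₂) = 1/(900×193×10³) + 1/(1175×146×10³) = 1.159×10⁻⁸ N⁻¹.
So P = 0.0008154 / 1.159×10⁻⁸ = 70.38 kN.
σ_{invar} = P/A₂ = 70380/1175 = 59.89 MPa, compressive.

σ ≈ 59.9 MPa (compressive)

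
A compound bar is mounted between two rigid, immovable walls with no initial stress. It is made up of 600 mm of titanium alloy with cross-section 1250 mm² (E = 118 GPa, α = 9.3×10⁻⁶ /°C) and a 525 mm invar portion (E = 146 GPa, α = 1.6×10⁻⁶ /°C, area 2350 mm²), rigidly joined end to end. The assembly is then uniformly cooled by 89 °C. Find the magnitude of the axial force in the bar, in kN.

P ≈ 102 kN (tensile)

Free thermal contraction of the whole bar: Σ αᵢΔT Lᵢ = 9.3×10⁻⁶×89×600 + 1.6×10⁻⁶×89×525 = 0.5714 mm.
Since the ends are fixed, an axial force P builds up, equal in every segment, with P · Σ Lᵢ/(AᵢEᵢ) = δ_free.
Σ Lᵢ/(AᵢEᵢ) = 600/(1250×118×10³) + 525/(2350×146×10³) = 5.598×10⁻⁶ mm/N.
Hence P = δ_free / Σ(L/AE) = 0.5714/5.598×10⁻⁶ = 102.1 kN (tensile).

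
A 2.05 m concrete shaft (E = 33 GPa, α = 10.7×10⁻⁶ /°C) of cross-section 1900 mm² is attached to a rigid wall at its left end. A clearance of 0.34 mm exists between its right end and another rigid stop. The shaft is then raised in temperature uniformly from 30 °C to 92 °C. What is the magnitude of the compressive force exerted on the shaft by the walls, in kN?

P ≈ 31.2 kN

Free thermal elongation = αΔT L = 10.7×10⁻⁶ × 62 × 2050 = 1.36 mm.
This exceeds the 0.34 mm gap, so the wall pushes back. The portion of expansion that must be recovered elastically is δ_free − gap = 1.36 − 0.34 = 1.02 mm.
That suppressed elongation corresponds to σ = E·Δ/L = 33×10³ × 1.02/2050 = 16.42 MPa.
Force on the wall = σA = 16.42 × 1900 mm² = 31.2 kN.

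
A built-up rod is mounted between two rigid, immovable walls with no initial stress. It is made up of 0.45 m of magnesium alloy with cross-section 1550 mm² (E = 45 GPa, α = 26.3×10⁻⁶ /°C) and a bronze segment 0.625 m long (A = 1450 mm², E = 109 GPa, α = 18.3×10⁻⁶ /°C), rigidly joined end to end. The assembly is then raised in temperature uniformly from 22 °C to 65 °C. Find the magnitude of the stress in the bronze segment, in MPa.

σ ≈ 66.3 MPa (compressive)

Free thermal expansion of the whole bar: Σ αᵢΔT Lᵢ = 26.3×10⁻⁶×43×450 + 18.3×10⁻⁶×43×625 = 1.001 mm.
The walls prevent any net length change, so an axial force P (same in every segment) develops. Compatibility: P · Σ Lᵢ/(AᵢEᵢ) = δ_free.
Σ Lᵢ/(AᵢEᵢ) = 450/(1550×45×10³) + 625/(1450×109×10³) = 1.041×10⁻⁵ mm/N.
P = 1.001 / 1.041×10⁻⁵ = 96170 N = 96.17 kN, compressive.
σ_{bronze} = P / A = 96170 / 1450 = 66.32 MPa.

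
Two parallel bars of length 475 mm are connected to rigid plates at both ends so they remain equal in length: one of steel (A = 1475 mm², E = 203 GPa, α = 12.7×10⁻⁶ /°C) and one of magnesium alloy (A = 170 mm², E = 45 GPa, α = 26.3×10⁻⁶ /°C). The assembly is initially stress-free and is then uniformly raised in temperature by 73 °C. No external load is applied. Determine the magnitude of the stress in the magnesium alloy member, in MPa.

σ ≈ 43.6 MPa (compressive)

Equilibrium of a rigid end plate with no external load gives equal and opposite internal forces ±P in the two members. Since α_{magnesium alloy} > α_{steel}, heating drives the magnesium alloy into compression and the steel into tension.
Equating the net (thermal + elastic) strains gives |α₁ − α₂|·ΔT = P·[1/(A₁E₁) + 1/(A₂E₂)].
|α₁ − α₂|·ΔT = 13.6×10⁻⁶ × 73 = 0.0009928.
1/(A₁E₁) + 1/(A₂E₂) = 1/(1475×203×10³) + 1/(170×45×10³) = 1.341×10⁻⁷ N⁻¹.
So P = 0.0009928 / 1.341×10⁻⁷ = 7.406 kN.
σ_{magnesium alloy} = P/A₂ = 7406/170 = 43.56 MPa, compressive.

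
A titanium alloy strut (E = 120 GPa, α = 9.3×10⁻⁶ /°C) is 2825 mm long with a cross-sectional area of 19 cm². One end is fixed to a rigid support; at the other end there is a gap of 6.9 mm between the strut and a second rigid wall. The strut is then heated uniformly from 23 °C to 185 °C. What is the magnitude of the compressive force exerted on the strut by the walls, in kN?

P ≈ 0 kN

Free thermal elongation = αΔT L = 9.3×10⁻⁶ × 162 × 2825 = 4.256 mm.
This is smaller than the 6.9 mm clearance, so the strut expands freely without reaching the stop — the stress is zero.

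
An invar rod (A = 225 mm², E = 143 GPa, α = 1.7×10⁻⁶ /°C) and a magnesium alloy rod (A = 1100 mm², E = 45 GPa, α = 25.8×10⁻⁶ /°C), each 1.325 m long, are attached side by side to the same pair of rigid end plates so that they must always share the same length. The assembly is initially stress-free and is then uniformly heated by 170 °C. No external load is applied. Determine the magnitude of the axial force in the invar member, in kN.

Both members must finish at the same length. With the larger α, the magnesium alloy tends to over-expand; the plates restrain it, putting the magnesium alloy in compression and the invar in tension. With no external load the two internal forces are equal and opposite, magnitude P.
Setting the final lengths equal and cancelling L: (α₁ − α₂)ΔT = P/(A₁E₁) + P/(A₂E₂).
|α₁ − α₂|·ΔT = 24.1×10⁻⁶ × 170 = 0.004097.
1/(A₁E₁) + 1/(A₂E₂) = 1/(225×143×10³) + 1/(1100×45×10³) = 5.128×10⁻⁸ N⁻¹.
So P = 0.004097 / 5.128×10⁻⁸ = 79.89 kN.

P ≈ 79.9 kN (tensile in the invar)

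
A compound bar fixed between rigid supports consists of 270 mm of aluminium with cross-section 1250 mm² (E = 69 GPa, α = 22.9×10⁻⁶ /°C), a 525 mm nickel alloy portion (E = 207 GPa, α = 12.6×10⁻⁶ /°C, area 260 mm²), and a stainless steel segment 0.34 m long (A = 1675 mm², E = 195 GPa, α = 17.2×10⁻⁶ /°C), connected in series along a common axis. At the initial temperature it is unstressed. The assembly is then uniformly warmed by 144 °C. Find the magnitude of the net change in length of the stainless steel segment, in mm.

Free thermal expansion of the whole bar: Σ αᵢΔT Lᵢ = 22.9×10⁻⁶×144×270 + 12.6×10⁻⁶×144×525 + 17.2×10⁻⁶×144×340 = 2.685 mm.
The walls prevent any net length change, so an axial force P (same in every segment) develops. Compatibility: P · Σ Lᵢ/(AᵢEᵢ) = δ_free.
The series flexibility is Σ Lᵢ/(AᵢEᵢ) = 270/(1250×69×10³) + 525/(260×207×10³) + 340/(1675×195×10³) = 1.393×10⁻⁵ mm/N.
P = 2.685 / 1.393×10⁻⁵ = 192800 N = 192.8 kN, compressive.
For the stainless steel segment, free thermal change = 17.2×10⁻⁶×144×340 = 0.8421 mm and elastic change from P = 192800×340/(1675×195×10³) = 0.2007 mm; these oppose, so the net change is 0.641 mm (segment lengthens).

|ΔL| ≈ 0.641 mm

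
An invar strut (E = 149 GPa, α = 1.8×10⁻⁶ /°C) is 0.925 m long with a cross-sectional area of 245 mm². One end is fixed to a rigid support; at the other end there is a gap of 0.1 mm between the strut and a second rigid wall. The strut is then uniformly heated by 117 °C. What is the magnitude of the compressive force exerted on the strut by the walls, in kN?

P ≈ 3.74 kN

Free thermal elongation = αΔT L = 1.8×10⁻⁶ × 117 × 925 = 0.1948 mm.
This exceeds the 0.1 mm gap, so the wall pushes back. The portion of expansion that must be recovered elastically is δ_free − gap = 0.1948 − 0.1 = 0.09481 mm.
So σ = E(δ_free − g)/L = 149×10³ × 0.09481/925 = 15.27 MPa.
Force on the wall = σA = 15.27 × 245 mm² = 3.741 kN.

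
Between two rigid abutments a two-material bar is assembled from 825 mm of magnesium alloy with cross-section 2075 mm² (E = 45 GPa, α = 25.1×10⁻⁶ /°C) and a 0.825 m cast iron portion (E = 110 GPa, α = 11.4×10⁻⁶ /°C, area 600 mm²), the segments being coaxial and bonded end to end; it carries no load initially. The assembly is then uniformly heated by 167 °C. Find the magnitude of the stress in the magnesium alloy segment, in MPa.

Free thermal expansion of the whole bar: Σ αᵢΔT Lᵢ = 25.1×10⁻⁶×167×825 + 11.4×10⁻⁶×167×825 = 5.029 mm.
The rigid supports impose zero overall length change; the single axial force P common to all segments must satisfy P Σ Lᵢ/(AᵢEᵢ) = δ_free.
The series flexibility is Σ Lᵢ/(AᵢEᵢ) = 825/(2075×45×10³) + 825/(600×110×10³) = 2.134×10⁻⁵ mm/N.
P = 5.029 / 2.134×10⁻⁵ = 235700 N = 235.7 kN, compressive.
σ_{magnesium alloy} = P / A = 235700 / 2075 = 113.6 MPa.

σ ≈ 114 MPa (compressive)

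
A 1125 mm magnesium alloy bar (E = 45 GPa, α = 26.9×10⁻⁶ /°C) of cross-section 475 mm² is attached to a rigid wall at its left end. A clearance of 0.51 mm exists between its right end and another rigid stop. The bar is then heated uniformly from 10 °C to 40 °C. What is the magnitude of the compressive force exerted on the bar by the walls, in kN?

If the wall were absent the bar would grow by αΔT L = 26.9×10⁻⁶ × 30 × 1125 = 0.9079 mm.
This exceeds the 0.51 mm gap, so the wall pushes back. The portion of expansion that must be recovered elastically is δ_free − gap = 0.9079 − 0.51 = 0.3979 mm.
That suppressed elongation corresponds to σ = E·Δ/L = 45×10³ × 0.3979/1125 = 15.91 MPa.
P = σA = 15.91 × 475 = 7.56 kN.

P ≈ 7.56 kN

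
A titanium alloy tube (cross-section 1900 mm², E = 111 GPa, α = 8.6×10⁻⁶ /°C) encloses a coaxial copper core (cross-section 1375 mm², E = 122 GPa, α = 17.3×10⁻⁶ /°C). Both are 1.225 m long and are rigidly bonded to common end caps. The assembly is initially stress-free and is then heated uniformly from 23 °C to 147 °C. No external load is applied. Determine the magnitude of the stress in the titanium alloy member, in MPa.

σ ≈ 53.1 MPa (tensile)

The copper has the larger α, so on heating it would change length more than the titanium alloy if both were free. The rigid plates force a common final length, so the copper is put into compression and the titanium alloy into tension, with equal and opposite forces P (no external load).
Compatibility of the two members (thermal + elastic change equal): (α₁ − α₂)ΔT = P·[1/(A₁E₁) + 1/(A₂E₂)].
|α₁ − α₂|·ΔT = 8.7×10⁻⁶ × 124 = 0.001079.
1/(A₁E₁) + 1/(A₂E₂) = 1/(1900×111×10³) + 1/(1375×122×10³) = 1.07×10⁻⁸ N⁻¹.
So P = 0.001079 / 1.07×10⁻⁸ = 100.8 kN.
σ_{titanium alloy} = P/A₁ = 100800/1900 = 53.05 MPa, tensile.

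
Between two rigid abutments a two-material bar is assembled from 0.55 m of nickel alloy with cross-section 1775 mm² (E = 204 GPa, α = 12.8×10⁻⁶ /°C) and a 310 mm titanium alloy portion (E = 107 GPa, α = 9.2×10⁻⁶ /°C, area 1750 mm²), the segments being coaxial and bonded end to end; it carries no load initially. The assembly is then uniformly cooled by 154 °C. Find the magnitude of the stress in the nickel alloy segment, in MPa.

σ ≈ 270 MPa (tensile)

With the walls removed the bar would change length by δ_free = Σ αᵢΔT Lᵢ = 12.8×10⁻⁶×154×550 + 9.2×10⁻⁶×154×310 = 1.523 mm.
The rigid supports impose zero overall length change; the single axial force P common to all segments must satisfy P Σ Lᵢ/(AᵢEᵢ) = δ_free.
Σ Lᵢ/(AᵢEᵢ) = 550/(1775×204×10³) + 310/(1750×107×10³) = 3.174×10⁻⁶ mm/N.
Hence P = δ_free / Σ(L/AE) = 1.523/3.174×10⁻⁶ = 479.9 kN (tensile).
σ_{nickel alloy} = P / A = 479900 / 1775 = 270.4 MPa.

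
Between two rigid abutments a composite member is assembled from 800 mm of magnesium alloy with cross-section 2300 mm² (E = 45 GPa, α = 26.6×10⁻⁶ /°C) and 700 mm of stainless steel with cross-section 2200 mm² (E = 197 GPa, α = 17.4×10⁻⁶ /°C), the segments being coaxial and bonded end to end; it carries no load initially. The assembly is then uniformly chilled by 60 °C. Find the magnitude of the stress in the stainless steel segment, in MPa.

σ ≈ 97.7 MPa (tensile)

Free thermal contraction of the whole bar: Σ αᵢΔT Lᵢ = 26.6×10⁻⁶×60×800 + 17.4×10⁻⁶×60×700 = 2.008 mm.
The rigid supports impose zero overall length change; the single axial force P common to all segments must satisfy P Σ Lᵢ/(AᵢEᵢ) = δ_free.
Σ Lᵢ/(AᵢEᵢ) = 800/(2300×45×10³) + 700/(2200×197×10³) = 9.345×10⁻⁶ mm/N.
So P = 2.008 / 9.345×10⁻⁶ = 214.8 kN, tensile.
σ_{stainless steel} = P / A = 214800 / 2200 = 97.65 MPa.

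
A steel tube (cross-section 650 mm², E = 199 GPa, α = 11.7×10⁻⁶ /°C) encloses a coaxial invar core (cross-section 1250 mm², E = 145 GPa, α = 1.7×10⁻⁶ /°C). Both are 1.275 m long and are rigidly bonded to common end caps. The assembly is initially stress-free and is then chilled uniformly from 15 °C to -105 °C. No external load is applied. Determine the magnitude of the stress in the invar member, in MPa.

σ ≈ 72.5 MPa (compressive)

Both members must finish at the same length. With the larger α, the steel tends to over-contract; the plates restrain it, putting the steel in tension and the invar in compression. With no external load the two internal forces are equal and opposite, magnitude P.
Setting the final lengths equal and cancelling L: (α₁ − α₂)ΔT = P/(A₁E₁) + P/(A₂E₂).
|α₁ − α₂|·ΔT = 10×10⁻⁶ × 120 = 0.0012.
1/(A₁E₁) + 1/(A₂E₂) = 1/(650×199×10³) + 1/(1250×145×10³) = 1.325×10⁻⁸ N⁻¹.
P = 0.0012 / 1.325×10⁻⁸ = 90580 N = 90.58 kN.
σ_{invar} = P/A₂ = 90580/1250 = 72.46 MPa, compressive.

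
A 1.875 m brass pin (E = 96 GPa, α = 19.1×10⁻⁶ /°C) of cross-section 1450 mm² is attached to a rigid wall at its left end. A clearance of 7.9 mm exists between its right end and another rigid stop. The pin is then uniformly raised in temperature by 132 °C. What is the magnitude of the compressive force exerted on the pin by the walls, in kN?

P ≈ 0 kN

If the wall were absent the pin would grow by αΔT L = 19.1×10⁻⁶ × 132 × 1875 = 4.727 mm.
Since δ_free = 4.73 mm is less than the 7.9 mm gap, the pin never touches the wall. No axial force develops.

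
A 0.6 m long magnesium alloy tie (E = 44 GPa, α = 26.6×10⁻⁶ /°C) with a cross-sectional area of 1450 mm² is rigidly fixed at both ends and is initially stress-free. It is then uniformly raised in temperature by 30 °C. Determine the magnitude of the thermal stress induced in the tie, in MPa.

The supports are rigid, so the total axial strain is zero. The restrained thermal strain is ε = αΔT = 26.6×10⁻⁶ × 30 = 798×10⁻⁶.
Hence σ = E·αΔT = 44×10³ × 798×10⁻⁶ = 35.11 MPa, compressive.

σ ≈ 35.1 MPa (compressive)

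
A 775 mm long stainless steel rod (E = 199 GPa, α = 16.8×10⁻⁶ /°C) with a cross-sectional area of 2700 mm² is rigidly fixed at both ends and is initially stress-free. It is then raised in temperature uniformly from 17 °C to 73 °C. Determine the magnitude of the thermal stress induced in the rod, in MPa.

σ ≈ 187 MPa (compressive)

With length fixed, the mechanical strain must cancel the thermal strain αΔT = 16.8×10⁻⁶ × 56 = 940.8×10⁻⁶.
The stress required to suppress this strain is σ = Eε = 199×10³ × 940.8×10⁻⁶ = 187.2 MPa, compressive since the rod is trying to expand.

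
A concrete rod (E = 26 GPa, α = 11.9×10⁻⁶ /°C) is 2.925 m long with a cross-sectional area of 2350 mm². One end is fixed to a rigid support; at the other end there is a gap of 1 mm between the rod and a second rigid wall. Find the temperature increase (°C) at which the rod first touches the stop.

ΔT ≈ 28.7 °C

Contact occurs when the free expansion equals the gap: αΔT L = 1 mm.
So ΔT = g/(αL) = 1/(11.9×10⁻⁶ × 2925) = 28.73 °C.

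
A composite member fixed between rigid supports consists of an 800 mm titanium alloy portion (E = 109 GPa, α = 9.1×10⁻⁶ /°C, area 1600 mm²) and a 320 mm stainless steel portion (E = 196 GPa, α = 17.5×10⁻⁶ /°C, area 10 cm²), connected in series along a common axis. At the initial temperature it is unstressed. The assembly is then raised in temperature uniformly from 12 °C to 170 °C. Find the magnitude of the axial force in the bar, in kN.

If the supports were absent, the total length change would be Σ αᵢΔT Lᵢ = 9.1×10⁻⁶×158×800 + 17.5×10⁻⁶×158×320 = 2.035 mm.
Since the ends are fixed, an axial force P builds up, equal in every segment, with P · Σ Lᵢ/(AᵢEᵢ) = δ_free.
The series flexibility is Σ Lᵢ/(AᵢEᵢ) = 800/(1600×109×10³) + 320/(1000×196×10³) = 6.22×10⁻⁶ mm/N.
Hence P = δ_free / Σ(L/AE) = 2.035/6.22×10⁻⁶ = 327.2 kN (compressive).

P ≈ 327 kN (compressive)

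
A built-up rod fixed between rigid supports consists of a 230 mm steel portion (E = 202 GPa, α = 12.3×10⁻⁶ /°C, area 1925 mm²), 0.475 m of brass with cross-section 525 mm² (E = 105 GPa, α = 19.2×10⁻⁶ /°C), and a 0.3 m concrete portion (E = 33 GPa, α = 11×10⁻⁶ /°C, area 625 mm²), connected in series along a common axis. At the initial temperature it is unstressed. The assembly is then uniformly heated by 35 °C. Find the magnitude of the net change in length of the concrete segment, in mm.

|ΔL| ≈ 0.211 mm

Free thermal expansion of the whole bar: Σ αᵢΔT Lᵢ = 12.3×10⁻⁶×35×230 + 19.2×10⁻⁶×35×475 + 11×10⁻⁶×35×300 = 0.5337 mm.
Since the ends are fixed, an axial force P builds up, equal in every segment, with P · Σ Lᵢ/(AᵢEᵢ) = δ_free.
The series flexibility is Σ Lᵢ/(AᵢEᵢ) = 230/(1925×202×10³) + 475/(525×105×10³) + 300/(625×33×10³) = 2.375×10⁻⁵ mm/N.
Hence P = δ_free / Σ(L/AE) = 0.5337/2.375×10⁻⁵ = 22.47 kN (compressive).
For the concrete segment, free thermal change = 11×10⁻⁶×35×300 = 0.1155 mm and elastic change from P = 22470×300/(625×33×10³) = 0.3268 mm; these oppose, so the net change is 0.211 mm (segment shortens).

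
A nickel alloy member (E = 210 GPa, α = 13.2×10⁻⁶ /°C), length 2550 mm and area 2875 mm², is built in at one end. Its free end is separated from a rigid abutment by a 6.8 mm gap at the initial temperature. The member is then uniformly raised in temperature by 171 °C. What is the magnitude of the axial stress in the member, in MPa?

Unrestrained expansion: δ_free = αΔT L = 13.2×10⁻⁶ × 171 × 2550 = 5.756 mm.
Since δ_free = 5.76 mm is less than the 6.8 mm gap, the member never touches the wall. No axial force develops.

σ ≈ 0 MPa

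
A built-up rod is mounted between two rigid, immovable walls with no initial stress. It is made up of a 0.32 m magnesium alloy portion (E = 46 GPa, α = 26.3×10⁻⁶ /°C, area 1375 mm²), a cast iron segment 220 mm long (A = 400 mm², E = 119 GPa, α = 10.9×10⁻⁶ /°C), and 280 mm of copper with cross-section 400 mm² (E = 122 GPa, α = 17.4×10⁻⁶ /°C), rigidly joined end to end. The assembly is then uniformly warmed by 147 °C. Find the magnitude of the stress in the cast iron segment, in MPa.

σ ≈ 374 MPa (compressive)

With the walls removed the bar would change length by δ_free = Σ αᵢΔT Lᵢ = 26.3×10⁻⁶×147×320 + 10.9×10⁻⁶×147×220 + 17.4×10⁻⁶×147×280 = 2.306 mm.
Since the ends are fixed, an axial force P builds up, equal in every segment, with P · Σ Lᵢ/(AᵢEᵢ) = δ_free.
The series flexibility is Σ Lᵢ/(AᵢEᵢ) = 320/(1375×46×10³) + 220/(400×119×10³) + 280/(400×122×10³) = 1.542×10⁻⁵ mm/N.
P = 2.306 / 1.542×10⁻⁵ = 149500 N = 149.5 kN, compressive.
σ_{cast iron} = P / A = 149500 / 400 = 373.9 MPa.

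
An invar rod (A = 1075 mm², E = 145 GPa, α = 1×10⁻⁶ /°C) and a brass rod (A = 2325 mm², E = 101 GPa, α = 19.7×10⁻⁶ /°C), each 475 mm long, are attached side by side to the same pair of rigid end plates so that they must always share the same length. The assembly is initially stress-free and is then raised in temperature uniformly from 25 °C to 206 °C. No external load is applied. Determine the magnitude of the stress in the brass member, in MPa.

σ ≈ 136 MPa (compressive)

Equilibrium of a rigid end plate with no external load gives equal and opposite internal forces ±P in the two members. Since α_{brass} > α_{invar}, heating drives the brass into compression and the invar into tension.
Compatibility of the two members (thermal + elastic change equal): (α₁ − α₂)ΔT = P·[1/(A₁E₁) + 1/(A₂E₂)].
|α₁ − α₂|·ΔT = 18.7×10⁻⁶ × 181 = 0.003385.
1/(A₁E₁) + 1/(A₂E₂) = 1/(1075×145×10³) + 1/(2325×101×10³) = 1.067×10⁻⁸ N⁻¹.
So P = 0.003385 / 1.067×10⁻⁸ = 317.1 kN.
σ_{brass} = P/A₂ = 317100/2325 = 136.4 MPa, compressive.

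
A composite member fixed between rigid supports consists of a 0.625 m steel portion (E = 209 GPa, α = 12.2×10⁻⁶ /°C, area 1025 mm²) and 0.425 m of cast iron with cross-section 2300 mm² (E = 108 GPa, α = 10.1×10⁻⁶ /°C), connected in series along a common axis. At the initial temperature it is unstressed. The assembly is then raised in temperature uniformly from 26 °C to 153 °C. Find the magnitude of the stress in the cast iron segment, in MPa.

σ ≈ 142 MPa (compressive)

If the supports were absent, the total length change would be Σ αᵢΔT Lᵢ = 12.2×10⁻⁶×127×625 + 10.1×10⁻⁶×127×425 = 1.514 mm.
The walls prevent any net length change, so an axial force P (same in every segment) develops. Compatibility: P · Σ Lᵢ/(AᵢEᵢ) = δ_free.
Σ Lᵢ/(AᵢEᵢ) = 625/(1025×209×10³) + 425/(2300×108×10³) = 4.628×10⁻⁶ mm/N.
P = 1.514 / 4.628×10⁻⁶ = 327000 N = 327 kN, compressive.
σ_{cast iron} = P / A = 327000 / 2300 = 142.2 MPa.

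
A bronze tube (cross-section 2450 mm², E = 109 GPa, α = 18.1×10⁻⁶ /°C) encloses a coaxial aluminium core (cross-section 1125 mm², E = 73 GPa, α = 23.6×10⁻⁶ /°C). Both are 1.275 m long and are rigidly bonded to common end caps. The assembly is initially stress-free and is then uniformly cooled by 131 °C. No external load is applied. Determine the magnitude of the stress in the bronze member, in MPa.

Equilibrium of a rigid end plate with no external load gives equal and opposite internal forces ±P in the two members. Since α_{aluminium} > α_{bronze}, cooling drives the aluminium into tension and the bronze into compression.
Setting the final lengths equal and cancelling L: (α₁ − α₂)ΔT = P/(A₁E₁) + P/(A₂E₂).
|α₁ − α₂|·ΔT = 5.5×10⁻⁶ × 131 = 0.0007205.
1/(A₁E₁) + 1/(A₂E₂) = 1/(2450×109×10³) + 1/(1125×73×10³) = 1.592×10⁻⁸ N⁻¹.
P = 0.0007205 / 1.592×10⁻⁸ = 45250 N = 45.25 kN.
σ_{bronze} = P/A₁ = 45250/2450 = 18.47 MPa, compressive.

σ ≈ 18.5 MPa (compressive)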